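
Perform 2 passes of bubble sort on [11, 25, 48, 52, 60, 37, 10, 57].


Initial: [11, 25, 48, 52, 60, 37, 10, 57]
Pass 1: [11, 25, 48, 52, 37, 10, 57, 60] (3 swaps)
Pass 2: [11, 25, 48, 37, 10, 52, 57, 60] (2 swaps)

After 2 passes: [11, 25, 48, 37, 10, 52, 57, 60]


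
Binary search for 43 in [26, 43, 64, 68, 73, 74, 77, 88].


Step 1: lo=0, hi=7, mid=3, val=68
Step 2: lo=0, hi=2, mid=1, val=43

Found at index 1


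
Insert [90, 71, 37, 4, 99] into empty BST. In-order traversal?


Insert 90: root
Insert 71: L from 90
Insert 37: L from 90 -> L from 71
Insert 4: L from 90 -> L from 71 -> L from 37
Insert 99: R from 90

In-order: [4, 37, 71, 90, 99]


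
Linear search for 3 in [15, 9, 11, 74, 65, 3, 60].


i=0: 15!=3
i=1: 9!=3
i=2: 11!=3
i=3: 74!=3
i=4: 65!=3
i=5: 3==3 found!

Found at 5, 6 comps


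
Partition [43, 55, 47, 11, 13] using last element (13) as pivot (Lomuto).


Pivot: 13
  11 <= 13: swap -> [11, 55, 47, 43, 13]
Place pivot at 1: [11, 13, 47, 43, 55]

Partitioned: [11, 13, 47, 43, 55]


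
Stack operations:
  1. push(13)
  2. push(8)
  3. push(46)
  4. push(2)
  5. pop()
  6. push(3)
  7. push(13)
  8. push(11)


push(13) -> [13]
push(8) -> [13, 8]
push(46) -> [13, 8, 46]
push(2) -> [13, 8, 46, 2]
pop()->2, [13, 8, 46]
push(3) -> [13, 8, 46, 3]
push(13) -> [13, 8, 46, 3, 13]
push(11) -> [13, 8, 46, 3, 13, 11]

Final stack: [13, 8, 46, 3, 13, 11]


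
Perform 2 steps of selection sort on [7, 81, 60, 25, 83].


Initial: [7, 81, 60, 25, 83]
Step 1: min=7 at 0
  Swap: [7, 81, 60, 25, 83]
Step 2: min=25 at 3
  Swap: [7, 25, 60, 81, 83]

After 2 steps: [7, 25, 60, 81, 83]


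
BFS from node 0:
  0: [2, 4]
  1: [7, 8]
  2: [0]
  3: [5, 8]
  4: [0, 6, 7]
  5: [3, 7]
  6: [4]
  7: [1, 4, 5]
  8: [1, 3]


Visit 0, enqueue [2, 4]
Visit 2, enqueue []
Visit 4, enqueue [6, 7]
Visit 6, enqueue []
Visit 7, enqueue [1, 5]
Visit 1, enqueue [8]
Visit 5, enqueue [3]
Visit 8, enqueue []
Visit 3, enqueue []

BFS order: [0, 2, 4, 6, 7, 1, 5, 8, 3]


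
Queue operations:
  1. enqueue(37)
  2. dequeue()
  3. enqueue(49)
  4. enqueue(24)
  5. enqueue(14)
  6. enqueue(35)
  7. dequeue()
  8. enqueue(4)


enqueue(37) -> [37]
dequeue()->37, []
enqueue(49) -> [49]
enqueue(24) -> [49, 24]
enqueue(14) -> [49, 24, 14]
enqueue(35) -> [49, 24, 14, 35]
dequeue()->49, [24, 14, 35]
enqueue(4) -> [24, 14, 35, 4]

Final queue: [24, 14, 35, 4]


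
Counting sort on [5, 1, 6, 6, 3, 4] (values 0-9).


Input: [5, 1, 6, 6, 3, 4]
Counts: [0, 1, 0, 1, 1, 1, 2, 0, 0, 0]

Sorted: [1, 3, 4, 5, 6, 6]


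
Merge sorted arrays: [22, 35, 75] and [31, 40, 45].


Take 22 from A
Take 31 from B
Take 35 from A
Take 40 from B
Take 45 from B

Merged: [22, 31, 35, 40, 45, 75]


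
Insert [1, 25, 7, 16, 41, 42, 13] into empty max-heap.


Insert 1: [1]
Insert 25: [25, 1]
Insert 7: [25, 1, 7]
Insert 16: [25, 16, 7, 1]
Insert 41: [41, 25, 7, 1, 16]
Insert 42: [42, 25, 41, 1, 16, 7]
Insert 13: [42, 25, 41, 1, 16, 7, 13]

Final heap: [42, 25, 41, 1, 16, 7, 13]


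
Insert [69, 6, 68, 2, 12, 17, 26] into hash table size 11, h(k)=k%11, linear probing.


Insert 69: h=3 -> slot 3
Insert 6: h=6 -> slot 6
Insert 68: h=2 -> slot 2
Insert 2: h=2, 2 probes -> slot 4
Insert 12: h=1 -> slot 1
Insert 17: h=6, 1 probes -> slot 7
Insert 26: h=4, 1 probes -> slot 5

Table: [None, 12, 68, 69, 2, 26, 6, 17, None, None, None]


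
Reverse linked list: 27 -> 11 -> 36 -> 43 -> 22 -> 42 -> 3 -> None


Step 1: curr=27, set curr.next=prev(None) | reversed so far: 27
Step 2: curr=11, set curr.next=prev(27) | reversed so far: 11 -> 27
Step 3: curr=36, set curr.next=prev(11) | reversed so far: 36 -> 11 -> 27
Step 4: curr=43, set curr.next=prev(36) | reversed so far: 43 -> 36 -> 11 -> 27
Step 5: curr=22, set curr.next=prev(43) | reversed so far: 22 -> 43 -> 36 -> 11 -> 27
Step 6: curr=42, set curr.next=prev(22) | reversed so far: 42 -> 22 -> 43 -> 36 -> 11 -> 27
Step 7: curr=3, set curr.next=prev(42) | reversed so far: 3 -> 42 -> 22 -> 43 -> 36 -> 11 -> 27

3 -> 42 -> 22 -> 43 -> 36 -> 11 -> 27 -> None


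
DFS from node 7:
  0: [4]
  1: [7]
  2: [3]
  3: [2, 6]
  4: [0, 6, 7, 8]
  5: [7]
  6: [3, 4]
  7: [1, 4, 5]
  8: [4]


Visit 7, push [5, 4, 1]
Visit 1, push []
Visit 4, push [8, 6, 0]
Visit 0, push []
Visit 6, push [3]
Visit 3, push [2]
Visit 2, push []
Visit 8, push []
Visit 5, push []

DFS order: [7, 1, 4, 0, 6, 3, 2, 8, 5]


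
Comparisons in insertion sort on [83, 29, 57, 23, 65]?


Algorithm: insertion sort
Input: [83, 29, 57, 23, 65]
Sorted: [23, 29, 57, 65, 83]

8


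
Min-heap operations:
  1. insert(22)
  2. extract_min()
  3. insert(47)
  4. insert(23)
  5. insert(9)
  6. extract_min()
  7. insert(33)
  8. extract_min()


insert(22) -> [22]
extract_min()->22, []
insert(47) -> [47]
insert(23) -> [23, 47]
insert(9) -> [9, 47, 23]
extract_min()->9, [23, 47]
insert(33) -> [23, 47, 33]
extract_min()->23, [33, 47]

Final heap: [33, 47]


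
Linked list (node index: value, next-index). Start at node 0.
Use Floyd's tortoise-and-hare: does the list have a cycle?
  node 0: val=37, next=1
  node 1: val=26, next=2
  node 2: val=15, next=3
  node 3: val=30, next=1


Floyd's tortoise (slow, +1) and hare (fast, +2):
  init: slow=0, fast=0
  step 1: slow=1, fast=2
  step 2: slow=2, fast=1
  step 3: slow=3, fast=3
  slow == fast at node 3: cycle detected

Cycle: yes


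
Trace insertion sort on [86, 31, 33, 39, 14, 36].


Initial: [86, 31, 33, 39, 14, 36]
Insert 31: [31, 86, 33, 39, 14, 36]
Insert 33: [31, 33, 86, 39, 14, 36]
Insert 39: [31, 33, 39, 86, 14, 36]
Insert 14: [14, 31, 33, 39, 86, 36]
Insert 36: [14, 31, 33, 36, 39, 86]

Sorted: [14, 31, 33, 36, 39, 86]


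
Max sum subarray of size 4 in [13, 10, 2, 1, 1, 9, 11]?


[0:4]: 26
[1:5]: 14
[2:6]: 13
[3:7]: 22

Max: 26 at [0:4]


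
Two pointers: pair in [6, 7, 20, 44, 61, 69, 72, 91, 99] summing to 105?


lo=0(6)+hi=8(99)=105

Yes: 6+99=105


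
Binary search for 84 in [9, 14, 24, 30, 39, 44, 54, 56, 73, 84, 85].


Step 1: lo=0, hi=10, mid=5, val=44
Step 2: lo=6, hi=10, mid=8, val=73
Step 3: lo=9, hi=10, mid=9, val=84

Found at index 9


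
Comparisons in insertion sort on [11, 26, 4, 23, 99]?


Algorithm: insertion sort
Input: [11, 26, 4, 23, 99]
Sorted: [4, 11, 23, 26, 99]

6


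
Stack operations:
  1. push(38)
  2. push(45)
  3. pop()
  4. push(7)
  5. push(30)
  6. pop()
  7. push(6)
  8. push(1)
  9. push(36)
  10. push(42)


push(38) -> [38]
push(45) -> [38, 45]
pop()->45, [38]
push(7) -> [38, 7]
push(30) -> [38, 7, 30]
pop()->30, [38, 7]
push(6) -> [38, 7, 6]
push(1) -> [38, 7, 6, 1]
push(36) -> [38, 7, 6, 1, 36]
push(42) -> [38, 7, 6, 1, 36, 42]

Final stack: [38, 7, 6, 1, 36, 42]


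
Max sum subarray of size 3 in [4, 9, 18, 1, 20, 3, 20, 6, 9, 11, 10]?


[0:3]: 31
[1:4]: 28
[2:5]: 39
[3:6]: 24
[4:7]: 43
[5:8]: 29
[6:9]: 35
[7:10]: 26
[8:11]: 30

Max: 43 at [4:7]


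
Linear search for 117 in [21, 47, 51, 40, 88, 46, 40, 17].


i=0: 21!=117
i=1: 47!=117
i=2: 51!=117
i=3: 40!=117
i=4: 88!=117
i=5: 46!=117
i=6: 40!=117
i=7: 17!=117

Not found, 8 comps


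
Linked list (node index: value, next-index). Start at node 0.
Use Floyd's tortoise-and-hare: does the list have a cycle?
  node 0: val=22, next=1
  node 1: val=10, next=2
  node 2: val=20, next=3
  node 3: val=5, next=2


Floyd's tortoise (slow, +1) and hare (fast, +2):
  init: slow=0, fast=0
  step 1: slow=1, fast=2
  step 2: slow=2, fast=2
  slow == fast at node 2: cycle detected

Cycle: yes


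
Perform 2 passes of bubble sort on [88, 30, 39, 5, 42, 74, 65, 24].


Initial: [88, 30, 39, 5, 42, 74, 65, 24]
Pass 1: [30, 39, 5, 42, 74, 65, 24, 88] (7 swaps)
Pass 2: [30, 5, 39, 42, 65, 24, 74, 88] (3 swaps)

After 2 passes: [30, 5, 39, 42, 65, 24, 74, 88]


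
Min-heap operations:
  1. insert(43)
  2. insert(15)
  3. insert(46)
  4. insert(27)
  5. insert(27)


insert(43) -> [43]
insert(15) -> [15, 43]
insert(46) -> [15, 43, 46]
insert(27) -> [15, 27, 46, 43]
insert(27) -> [15, 27, 46, 43, 27]

Final heap: [15, 27, 46, 43, 27]


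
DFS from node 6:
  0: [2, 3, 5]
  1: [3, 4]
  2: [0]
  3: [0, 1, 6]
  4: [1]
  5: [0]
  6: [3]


Visit 6, push [3]
Visit 3, push [1, 0]
Visit 0, push [5, 2]
Visit 2, push []
Visit 5, push []
Visit 1, push [4]
Visit 4, push []

DFS order: [6, 3, 0, 2, 5, 1, 4]


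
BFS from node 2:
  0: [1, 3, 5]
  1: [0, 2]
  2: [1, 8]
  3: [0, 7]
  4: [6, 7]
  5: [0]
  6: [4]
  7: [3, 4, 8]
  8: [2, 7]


Visit 2, enqueue [1, 8]
Visit 1, enqueue [0]
Visit 8, enqueue [7]
Visit 0, enqueue [3, 5]
Visit 7, enqueue [4]
Visit 3, enqueue []
Visit 5, enqueue []
Visit 4, enqueue [6]
Visit 6, enqueue []

BFS order: [2, 1, 8, 0, 7, 3, 5, 4, 6]


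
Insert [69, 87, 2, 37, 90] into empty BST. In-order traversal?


Insert 69: root
Insert 87: R from 69
Insert 2: L from 69
Insert 37: L from 69 -> R from 2
Insert 90: R from 69 -> R from 87

In-order: [2, 37, 69, 87, 90]


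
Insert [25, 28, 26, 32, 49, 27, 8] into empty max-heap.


Insert 25: [25]
Insert 28: [28, 25]
Insert 26: [28, 25, 26]
Insert 32: [32, 28, 26, 25]
Insert 49: [49, 32, 26, 25, 28]
Insert 27: [49, 32, 27, 25, 28, 26]
Insert 8: [49, 32, 27, 25, 28, 26, 8]

Final heap: [49, 32, 27, 25, 28, 26, 8]


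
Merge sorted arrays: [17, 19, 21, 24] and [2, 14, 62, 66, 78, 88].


Take 2 from B
Take 14 from B
Take 17 from A
Take 19 from A
Take 21 from A
Take 24 from A

Merged: [2, 14, 17, 19, 21, 24, 62, 66, 78, 88]


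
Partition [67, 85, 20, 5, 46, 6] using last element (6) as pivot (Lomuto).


Pivot: 6
  5 <= 6: swap -> [5, 85, 20, 67, 46, 6]
Place pivot at 1: [5, 6, 20, 67, 46, 85]

Partitioned: [5, 6, 20, 67, 46, 85]


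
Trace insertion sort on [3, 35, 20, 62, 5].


Initial: [3, 35, 20, 62, 5]
Insert 35: [3, 35, 20, 62, 5]
Insert 20: [3, 20, 35, 62, 5]
Insert 62: [3, 20, 35, 62, 5]
Insert 5: [3, 5, 20, 35, 62]

Sorted: [3, 5, 20, 35, 62]


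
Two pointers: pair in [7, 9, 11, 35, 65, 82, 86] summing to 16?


lo=0(7)+hi=6(86)=93
lo=0(7)+hi=5(82)=89
lo=0(7)+hi=4(65)=72
lo=0(7)+hi=3(35)=42
lo=0(7)+hi=2(11)=18
lo=0(7)+hi=1(9)=16

Yes: 7+9=16


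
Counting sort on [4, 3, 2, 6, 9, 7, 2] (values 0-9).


Input: [4, 3, 2, 6, 9, 7, 2]
Counts: [0, 0, 2, 1, 1, 0, 1, 1, 0, 1]

Sorted: [2, 2, 3, 4, 6, 7, 9]


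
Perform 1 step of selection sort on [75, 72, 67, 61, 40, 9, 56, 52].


Initial: [75, 72, 67, 61, 40, 9, 56, 52]
Step 1: min=9 at 5
  Swap: [9, 72, 67, 61, 40, 75, 56, 52]

After 1 step: [9, 72, 67, 61, 40, 75, 56, 52]


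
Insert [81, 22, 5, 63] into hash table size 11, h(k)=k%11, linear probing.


Insert 81: h=4 -> slot 4
Insert 22: h=0 -> slot 0
Insert 5: h=5 -> slot 5
Insert 63: h=8 -> slot 8

Table: [22, None, None, None, 81, 5, None, None, 63, None, None]


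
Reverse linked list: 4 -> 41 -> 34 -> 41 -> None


Step 1: curr=4, set curr.next=prev(None) | reversed so far: 4
Step 2: curr=41, set curr.next=prev(4) | reversed so far: 41 -> 4
Step 3: curr=34, set curr.next=prev(41) | reversed so far: 34 -> 41 -> 4
Step 4: curr=41, set curr.next=prev(34) | reversed so far: 41 -> 34 -> 41 -> 4

41 -> 34 -> 41 -> 4 -> None


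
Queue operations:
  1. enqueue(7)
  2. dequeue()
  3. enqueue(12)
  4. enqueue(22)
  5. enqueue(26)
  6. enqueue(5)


enqueue(7) -> [7]
dequeue()->7, []
enqueue(12) -> [12]
enqueue(22) -> [12, 22]
enqueue(26) -> [12, 22, 26]
enqueue(5) -> [12, 22, 26, 5]

Final queue: [12, 22, 26, 5]


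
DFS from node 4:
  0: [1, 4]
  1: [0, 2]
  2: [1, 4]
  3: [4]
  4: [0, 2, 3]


Visit 4, push [3, 2, 0]
Visit 0, push [1]
Visit 1, push [2]
Visit 2, push []
Visit 3, push []

DFS order: [4, 0, 1, 2, 3]


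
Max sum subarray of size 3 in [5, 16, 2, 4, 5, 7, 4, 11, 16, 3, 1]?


[0:3]: 23
[1:4]: 22
[2:5]: 11
[3:6]: 16
[4:7]: 16
[5:8]: 22
[6:9]: 31
[7:10]: 30
[8:11]: 20

Max: 31 at [6:9]


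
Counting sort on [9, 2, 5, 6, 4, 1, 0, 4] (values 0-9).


Input: [9, 2, 5, 6, 4, 1, 0, 4]
Counts: [1, 1, 1, 0, 2, 1, 1, 0, 0, 1]

Sorted: [0, 1, 2, 4, 4, 5, 6, 9]


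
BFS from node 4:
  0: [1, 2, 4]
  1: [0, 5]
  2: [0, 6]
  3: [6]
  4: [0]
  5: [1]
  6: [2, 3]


Visit 4, enqueue [0]
Visit 0, enqueue [1, 2]
Visit 1, enqueue [5]
Visit 2, enqueue [6]
Visit 5, enqueue []
Visit 6, enqueue [3]
Visit 3, enqueue []

BFS order: [4, 0, 1, 2, 5, 6, 3]


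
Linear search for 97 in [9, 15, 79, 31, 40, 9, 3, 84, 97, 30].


i=0: 9!=97
i=1: 15!=97
i=2: 79!=97
i=3: 31!=97
i=4: 40!=97
i=5: 9!=97
i=6: 3!=97
i=7: 84!=97
i=8: 97==97 found!

Found at 8, 9 comps


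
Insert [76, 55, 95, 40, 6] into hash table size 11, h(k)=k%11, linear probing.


Insert 76: h=10 -> slot 10
Insert 55: h=0 -> slot 0
Insert 95: h=7 -> slot 7
Insert 40: h=7, 1 probes -> slot 8
Insert 6: h=6 -> slot 6

Table: [55, None, None, None, None, None, 6, 95, 40, None, 76]


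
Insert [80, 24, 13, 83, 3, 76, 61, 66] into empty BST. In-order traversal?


Insert 80: root
Insert 24: L from 80
Insert 13: L from 80 -> L from 24
Insert 83: R from 80
Insert 3: L from 80 -> L from 24 -> L from 13
Insert 76: L from 80 -> R from 24
Insert 61: L from 80 -> R from 24 -> L from 76
Insert 66: L from 80 -> R from 24 -> L from 76 -> R from 61

In-order: [3, 13, 24, 61, 66, 76, 80, 83]


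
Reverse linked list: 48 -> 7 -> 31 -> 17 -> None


Step 1: curr=48, set curr.next=prev(None) | reversed so far: 48
Step 2: curr=7, set curr.next=prev(48) | reversed so far: 7 -> 48
Step 3: curr=31, set curr.next=prev(7) | reversed so far: 31 -> 7 -> 48
Step 4: curr=17, set curr.next=prev(31) | reversed so far: 17 -> 31 -> 7 -> 48

17 -> 31 -> 7 -> 48 -> None


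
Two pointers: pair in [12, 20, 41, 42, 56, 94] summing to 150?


lo=0(12)+hi=5(94)=106
lo=1(20)+hi=5(94)=114
lo=2(41)+hi=5(94)=135
lo=3(42)+hi=5(94)=136
lo=4(56)+hi=5(94)=150

Yes: 56+94=150


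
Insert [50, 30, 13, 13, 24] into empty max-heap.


Insert 50: [50]
Insert 30: [50, 30]
Insert 13: [50, 30, 13]
Insert 13: [50, 30, 13, 13]
Insert 24: [50, 30, 13, 13, 24]

Final heap: [50, 30, 13, 13, 24]


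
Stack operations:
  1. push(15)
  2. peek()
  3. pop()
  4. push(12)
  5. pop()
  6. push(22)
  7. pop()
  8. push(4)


push(15) -> [15]
peek()->15
pop()->15, []
push(12) -> [12]
pop()->12, []
push(22) -> [22]
pop()->22, []
push(4) -> [4]

Final stack: [4]


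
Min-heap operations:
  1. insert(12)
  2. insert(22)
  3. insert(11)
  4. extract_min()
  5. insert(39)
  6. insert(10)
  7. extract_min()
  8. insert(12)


insert(12) -> [12]
insert(22) -> [12, 22]
insert(11) -> [11, 22, 12]
extract_min()->11, [12, 22]
insert(39) -> [12, 22, 39]
insert(10) -> [10, 12, 39, 22]
extract_min()->10, [12, 22, 39]
insert(12) -> [12, 12, 39, 22]

Final heap: [12, 12, 39, 22]


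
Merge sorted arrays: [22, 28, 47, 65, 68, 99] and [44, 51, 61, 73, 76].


Take 22 from A
Take 28 from A
Take 44 from B
Take 47 from A
Take 51 from B
Take 61 from B
Take 65 from A
Take 68 from A
Take 73 from B
Take 76 from B

Merged: [22, 28, 44, 47, 51, 61, 65, 68, 73, 76, 99]


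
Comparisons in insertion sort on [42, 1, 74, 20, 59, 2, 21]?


Algorithm: insertion sort
Input: [42, 1, 74, 20, 59, 2, 21]
Sorted: [1, 2, 20, 21, 42, 59, 74]

16


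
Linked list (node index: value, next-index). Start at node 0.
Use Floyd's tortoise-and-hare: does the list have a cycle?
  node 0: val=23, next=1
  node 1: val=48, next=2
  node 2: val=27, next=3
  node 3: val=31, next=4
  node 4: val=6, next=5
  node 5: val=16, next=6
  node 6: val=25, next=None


Floyd's tortoise (slow, +1) and hare (fast, +2):
  init: slow=0, fast=0
  step 1: slow=1, fast=2
  step 2: slow=2, fast=4
  step 3: slow=3, fast=6
  step 4: fast -> None, no cycle

Cycle: no


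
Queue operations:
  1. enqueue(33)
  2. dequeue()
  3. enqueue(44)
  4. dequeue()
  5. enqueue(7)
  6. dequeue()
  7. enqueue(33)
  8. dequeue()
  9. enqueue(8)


enqueue(33) -> [33]
dequeue()->33, []
enqueue(44) -> [44]
dequeue()->44, []
enqueue(7) -> [7]
dequeue()->7, []
enqueue(33) -> [33]
dequeue()->33, []
enqueue(8) -> [8]

Final queue: [8]


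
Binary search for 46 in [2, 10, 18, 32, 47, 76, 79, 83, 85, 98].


Step 1: lo=0, hi=9, mid=4, val=47
Step 2: lo=0, hi=3, mid=1, val=10
Step 3: lo=2, hi=3, mid=2, val=18
Step 4: lo=3, hi=3, mid=3, val=32

Not found


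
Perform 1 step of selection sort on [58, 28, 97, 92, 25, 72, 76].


Initial: [58, 28, 97, 92, 25, 72, 76]
Step 1: min=25 at 4
  Swap: [25, 28, 97, 92, 58, 72, 76]

After 1 step: [25, 28, 97, 92, 58, 72, 76]


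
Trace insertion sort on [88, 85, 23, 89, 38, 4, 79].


Initial: [88, 85, 23, 89, 38, 4, 79]
Insert 85: [85, 88, 23, 89, 38, 4, 79]
Insert 23: [23, 85, 88, 89, 38, 4, 79]
Insert 89: [23, 85, 88, 89, 38, 4, 79]
Insert 38: [23, 38, 85, 88, 89, 4, 79]
Insert 4: [4, 23, 38, 85, 88, 89, 79]
Insert 79: [4, 23, 38, 79, 85, 88, 89]

Sorted: [4, 23, 38, 79, 85, 88, 89]


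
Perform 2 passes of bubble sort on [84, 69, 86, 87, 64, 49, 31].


Initial: [84, 69, 86, 87, 64, 49, 31]
Pass 1: [69, 84, 86, 64, 49, 31, 87] (4 swaps)
Pass 2: [69, 84, 64, 49, 31, 86, 87] (3 swaps)

After 2 passes: [69, 84, 64, 49, 31, 86, 87]


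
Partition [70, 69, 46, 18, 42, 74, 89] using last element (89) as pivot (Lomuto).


Pivot: 89
  70 <= 89: advance i (no swap)
  69 <= 89: advance i (no swap)
  46 <= 89: advance i (no swap)
  18 <= 89: advance i (no swap)
  42 <= 89: advance i (no swap)
  74 <= 89: advance i (no swap)
Place pivot at 6: [70, 69, 46, 18, 42, 74, 89]

Partitioned: [70, 69, 46, 18, 42, 74, 89]


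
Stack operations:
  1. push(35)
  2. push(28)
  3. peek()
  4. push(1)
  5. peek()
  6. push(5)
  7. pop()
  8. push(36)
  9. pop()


push(35) -> [35]
push(28) -> [35, 28]
peek()->28
push(1) -> [35, 28, 1]
peek()->1
push(5) -> [35, 28, 1, 5]
pop()->5, [35, 28, 1]
push(36) -> [35, 28, 1, 36]
pop()->36, [35, 28, 1]

Final stack: [35, 28, 1]


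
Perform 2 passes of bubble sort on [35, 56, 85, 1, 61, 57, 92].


Initial: [35, 56, 85, 1, 61, 57, 92]
Pass 1: [35, 56, 1, 61, 57, 85, 92] (3 swaps)
Pass 2: [35, 1, 56, 57, 61, 85, 92] (2 swaps)

After 2 passes: [35, 1, 56, 57, 61, 85, 92]


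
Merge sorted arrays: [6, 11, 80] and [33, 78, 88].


Take 6 from A
Take 11 from A
Take 33 from B
Take 78 from B
Take 80 from A

Merged: [6, 11, 33, 78, 80, 88]


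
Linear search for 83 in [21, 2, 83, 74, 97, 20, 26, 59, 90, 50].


i=0: 21!=83
i=1: 2!=83
i=2: 83==83 found!

Found at 2, 3 comps


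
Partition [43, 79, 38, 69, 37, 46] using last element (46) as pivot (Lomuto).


Pivot: 46
  43 <= 46: advance i (no swap)
  38 <= 46: swap -> [43, 38, 79, 69, 37, 46]
  37 <= 46: swap -> [43, 38, 37, 69, 79, 46]
Place pivot at 3: [43, 38, 37, 46, 79, 69]

Partitioned: [43, 38, 37, 46, 79, 69]


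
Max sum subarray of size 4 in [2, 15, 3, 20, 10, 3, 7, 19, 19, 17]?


[0:4]: 40
[1:5]: 48
[2:6]: 36
[3:7]: 40
[4:8]: 39
[5:9]: 48
[6:10]: 62

Max: 62 at [6:10]


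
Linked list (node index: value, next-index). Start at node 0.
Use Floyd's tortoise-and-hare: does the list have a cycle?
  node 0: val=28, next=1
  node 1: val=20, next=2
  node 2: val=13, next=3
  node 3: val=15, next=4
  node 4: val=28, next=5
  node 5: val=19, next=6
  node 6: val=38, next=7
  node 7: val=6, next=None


Floyd's tortoise (slow, +1) and hare (fast, +2):
  init: slow=0, fast=0
  step 1: slow=1, fast=2
  step 2: slow=2, fast=4
  step 3: slow=3, fast=6
  step 4: fast 6->7->None, no cycle

Cycle: no


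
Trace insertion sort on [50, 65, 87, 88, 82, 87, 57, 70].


Initial: [50, 65, 87, 88, 82, 87, 57, 70]
Insert 65: [50, 65, 87, 88, 82, 87, 57, 70]
Insert 87: [50, 65, 87, 88, 82, 87, 57, 70]
Insert 88: [50, 65, 87, 88, 82, 87, 57, 70]
Insert 82: [50, 65, 82, 87, 88, 87, 57, 70]
Insert 87: [50, 65, 82, 87, 87, 88, 57, 70]
Insert 57: [50, 57, 65, 82, 87, 87, 88, 70]
Insert 70: [50, 57, 65, 70, 82, 87, 87, 88]

Sorted: [50, 57, 65, 70, 82, 87, 87, 88]


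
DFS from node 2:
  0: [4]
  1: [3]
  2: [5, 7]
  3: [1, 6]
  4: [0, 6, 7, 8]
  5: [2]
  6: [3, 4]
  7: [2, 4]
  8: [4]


Visit 2, push [7, 5]
Visit 5, push []
Visit 7, push [4]
Visit 4, push [8, 6, 0]
Visit 0, push []
Visit 6, push [3]
Visit 3, push [1]
Visit 1, push []
Visit 8, push []

DFS order: [2, 5, 7, 4, 0, 6, 3, 1, 8]


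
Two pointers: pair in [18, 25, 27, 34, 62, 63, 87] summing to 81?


lo=0(18)+hi=6(87)=105
lo=0(18)+hi=5(63)=81

Yes: 18+63=81


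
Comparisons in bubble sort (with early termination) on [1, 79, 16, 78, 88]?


Algorithm: bubble sort (with early termination)
Input: [1, 79, 16, 78, 88]
Sorted: [1, 16, 78, 79, 88]

7


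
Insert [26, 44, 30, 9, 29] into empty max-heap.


Insert 26: [26]
Insert 44: [44, 26]
Insert 30: [44, 26, 30]
Insert 9: [44, 26, 30, 9]
Insert 29: [44, 29, 30, 9, 26]

Final heap: [44, 29, 30, 9, 26]


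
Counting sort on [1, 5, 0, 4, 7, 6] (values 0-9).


Input: [1, 5, 0, 4, 7, 6]
Counts: [1, 1, 0, 0, 1, 1, 1, 1, 0, 0]

Sorted: [0, 1, 4, 5, 6, 7]


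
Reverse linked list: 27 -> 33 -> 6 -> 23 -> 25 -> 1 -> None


Step 1: curr=27, set curr.next=prev(None) | reversed so far: 27
Step 2: curr=33, set curr.next=prev(27) | reversed so far: 33 -> 27
Step 3: curr=6, set curr.next=prev(33) | reversed so far: 6 -> 33 -> 27
Step 4: curr=23, set curr.next=prev(6) | reversed so far: 23 -> 6 -> 33 -> 27
Step 5: curr=25, set curr.next=prev(23) | reversed so far: 25 -> 23 -> 6 -> 33 -> 27
Step 6: curr=1, set curr.next=prev(25) | reversed so far: 1 -> 25 -> 23 -> 6 -> 33 -> 27

1 -> 25 -> 23 -> 6 -> 33 -> 27 -> None


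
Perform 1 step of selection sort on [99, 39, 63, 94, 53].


Initial: [99, 39, 63, 94, 53]
Step 1: min=39 at 1
  Swap: [39, 99, 63, 94, 53]

After 1 step: [39, 99, 63, 94, 53]


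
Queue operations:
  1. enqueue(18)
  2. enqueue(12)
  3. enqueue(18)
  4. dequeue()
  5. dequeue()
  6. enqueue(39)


enqueue(18) -> [18]
enqueue(12) -> [18, 12]
enqueue(18) -> [18, 12, 18]
dequeue()->18, [12, 18]
dequeue()->12, [18]
enqueue(39) -> [18, 39]

Final queue: [18, 39]


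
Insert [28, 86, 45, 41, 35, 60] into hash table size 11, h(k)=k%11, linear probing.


Insert 28: h=6 -> slot 6
Insert 86: h=9 -> slot 9
Insert 45: h=1 -> slot 1
Insert 41: h=8 -> slot 8
Insert 35: h=2 -> slot 2
Insert 60: h=5 -> slot 5

Table: [None, 45, 35, None, None, 60, 28, None, 41, 86, None]


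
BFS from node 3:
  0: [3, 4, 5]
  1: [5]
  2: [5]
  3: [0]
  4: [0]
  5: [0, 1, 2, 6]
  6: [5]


Visit 3, enqueue [0]
Visit 0, enqueue [4, 5]
Visit 4, enqueue []
Visit 5, enqueue [1, 2, 6]
Visit 1, enqueue []
Visit 2, enqueue []
Visit 6, enqueue []

BFS order: [3, 0, 4, 5, 1, 2, 6]


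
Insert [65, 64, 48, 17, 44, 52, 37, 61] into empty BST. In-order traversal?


Insert 65: root
Insert 64: L from 65
Insert 48: L from 65 -> L from 64
Insert 17: L from 65 -> L from 64 -> L from 48
Insert 44: L from 65 -> L from 64 -> L from 48 -> R from 17
Insert 52: L from 65 -> L from 64 -> R from 48
Insert 37: L from 65 -> L from 64 -> L from 48 -> R from 17 -> L from 44
Insert 61: L from 65 -> L from 64 -> R from 48 -> R from 52

In-order: [17, 37, 44, 48, 52, 61, 64, 65]


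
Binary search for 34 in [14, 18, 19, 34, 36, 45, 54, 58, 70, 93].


Step 1: lo=0, hi=9, mid=4, val=36
Step 2: lo=0, hi=3, mid=1, val=18
Step 3: lo=2, hi=3, mid=2, val=19
Step 4: lo=3, hi=3, mid=3, val=34

Found at index 3


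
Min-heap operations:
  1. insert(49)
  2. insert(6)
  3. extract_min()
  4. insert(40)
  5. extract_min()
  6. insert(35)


insert(49) -> [49]
insert(6) -> [6, 49]
extract_min()->6, [49]
insert(40) -> [40, 49]
extract_min()->40, [49]
insert(35) -> [35, 49]

Final heap: [35, 49]


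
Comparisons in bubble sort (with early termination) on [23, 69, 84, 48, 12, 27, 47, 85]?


Algorithm: bubble sort (with early termination)
Input: [23, 69, 84, 48, 12, 27, 47, 85]
Sorted: [12, 23, 27, 47, 48, 69, 84, 85]

25


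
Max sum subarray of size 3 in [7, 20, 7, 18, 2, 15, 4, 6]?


[0:3]: 34
[1:4]: 45
[2:5]: 27
[3:6]: 35
[4:7]: 21
[5:8]: 25

Max: 45 at [1:4]


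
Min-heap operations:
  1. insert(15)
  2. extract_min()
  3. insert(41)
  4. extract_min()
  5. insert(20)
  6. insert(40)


insert(15) -> [15]
extract_min()->15, []
insert(41) -> [41]
extract_min()->41, []
insert(20) -> [20]
insert(40) -> [20, 40]

Final heap: [20, 40]


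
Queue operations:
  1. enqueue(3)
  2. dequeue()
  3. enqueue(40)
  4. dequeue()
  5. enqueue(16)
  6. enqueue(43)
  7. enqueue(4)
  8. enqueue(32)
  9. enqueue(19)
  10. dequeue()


enqueue(3) -> [3]
dequeue()->3, []
enqueue(40) -> [40]
dequeue()->40, []
enqueue(16) -> [16]
enqueue(43) -> [16, 43]
enqueue(4) -> [16, 43, 4]
enqueue(32) -> [16, 43, 4, 32]
enqueue(19) -> [16, 43, 4, 32, 19]
dequeue()->16, [43, 4, 32, 19]

Final queue: [43, 4, 32, 19]


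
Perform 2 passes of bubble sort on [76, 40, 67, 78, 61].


Initial: [76, 40, 67, 78, 61]
Pass 1: [40, 67, 76, 61, 78] (3 swaps)
Pass 2: [40, 67, 61, 76, 78] (1 swaps)

After 2 passes: [40, 67, 61, 76, 78]


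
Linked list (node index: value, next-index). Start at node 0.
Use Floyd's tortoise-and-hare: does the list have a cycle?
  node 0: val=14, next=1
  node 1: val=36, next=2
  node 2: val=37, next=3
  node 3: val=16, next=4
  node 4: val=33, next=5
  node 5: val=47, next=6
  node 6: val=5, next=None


Floyd's tortoise (slow, +1) and hare (fast, +2):
  init: slow=0, fast=0
  step 1: slow=1, fast=2
  step 2: slow=2, fast=4
  step 3: slow=3, fast=6
  step 4: fast -> None, no cycle

Cycle: no


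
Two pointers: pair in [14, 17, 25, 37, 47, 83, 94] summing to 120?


lo=0(14)+hi=6(94)=108
lo=1(17)+hi=6(94)=111
lo=2(25)+hi=6(94)=119
lo=3(37)+hi=6(94)=131
lo=3(37)+hi=5(83)=120

Yes: 37+83=120


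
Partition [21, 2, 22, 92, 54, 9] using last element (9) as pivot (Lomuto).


Pivot: 9
  2 <= 9: swap -> [2, 21, 22, 92, 54, 9]
Place pivot at 1: [2, 9, 22, 92, 54, 21]

Partitioned: [2, 9, 22, 92, 54, 21]


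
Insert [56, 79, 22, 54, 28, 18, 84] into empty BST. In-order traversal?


Insert 56: root
Insert 79: R from 56
Insert 22: L from 56
Insert 54: L from 56 -> R from 22
Insert 28: L from 56 -> R from 22 -> L from 54
Insert 18: L from 56 -> L from 22
Insert 84: R from 56 -> R from 79

In-order: [18, 22, 28, 54, 56, 79, 84]


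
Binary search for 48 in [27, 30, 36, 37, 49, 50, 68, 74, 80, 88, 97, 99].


Step 1: lo=0, hi=11, mid=5, val=50
Step 2: lo=0, hi=4, mid=2, val=36
Step 3: lo=3, hi=4, mid=3, val=37
Step 4: lo=4, hi=4, mid=4, val=49

Not found


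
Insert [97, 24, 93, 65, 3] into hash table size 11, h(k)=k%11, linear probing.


Insert 97: h=9 -> slot 9
Insert 24: h=2 -> slot 2
Insert 93: h=5 -> slot 5
Insert 65: h=10 -> slot 10
Insert 3: h=3 -> slot 3

Table: [None, None, 24, 3, None, 93, None, None, None, 97, 65]


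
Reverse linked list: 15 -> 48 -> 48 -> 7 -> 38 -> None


Step 1: curr=15, set curr.next=prev(None) | reversed so far: 15
Step 2: curr=48, set curr.next=prev(15) | reversed so far: 48 -> 15
Step 3: curr=48, set curr.next=prev(48) | reversed so far: 48 -> 48 -> 15
Step 4: curr=7, set curr.next=prev(48) | reversed so far: 7 -> 48 -> 48 -> 15
Step 5: curr=38, set curr.next=prev(7) | reversed so far: 38 -> 7 -> 48 -> 48 -> 15

38 -> 7 -> 48 -> 48 -> 15 -> None


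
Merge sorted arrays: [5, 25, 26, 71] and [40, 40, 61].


Take 5 from A
Take 25 from A
Take 26 from A
Take 40 from B
Take 40 from B
Take 61 from B

Merged: [5, 25, 26, 40, 40, 61, 71]


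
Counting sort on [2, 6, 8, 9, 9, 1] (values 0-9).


Input: [2, 6, 8, 9, 9, 1]
Counts: [0, 1, 1, 0, 0, 0, 1, 0, 1, 2]

Sorted: [1, 2, 6, 8, 9, 9]


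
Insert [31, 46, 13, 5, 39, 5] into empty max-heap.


Insert 31: [31]
Insert 46: [46, 31]
Insert 13: [46, 31, 13]
Insert 5: [46, 31, 13, 5]
Insert 39: [46, 39, 13, 5, 31]
Insert 5: [46, 39, 13, 5, 31, 5]

Final heap: [46, 39, 13, 5, 31, 5]


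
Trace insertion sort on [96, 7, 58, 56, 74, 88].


Initial: [96, 7, 58, 56, 74, 88]
Insert 7: [7, 96, 58, 56, 74, 88]
Insert 58: [7, 58, 96, 56, 74, 88]
Insert 56: [7, 56, 58, 96, 74, 88]
Insert 74: [7, 56, 58, 74, 96, 88]
Insert 88: [7, 56, 58, 74, 88, 96]

Sorted: [7, 56, 58, 74, 88, 96]


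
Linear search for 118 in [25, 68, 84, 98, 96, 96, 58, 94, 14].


i=0: 25!=118
i=1: 68!=118
i=2: 84!=118
i=3: 98!=118
i=4: 96!=118
i=5: 96!=118
i=6: 58!=118
i=7: 94!=118
i=8: 14!=118

Not found, 9 comps


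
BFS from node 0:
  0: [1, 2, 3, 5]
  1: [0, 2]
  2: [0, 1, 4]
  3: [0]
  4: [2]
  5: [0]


Visit 0, enqueue [1, 2, 3, 5]
Visit 1, enqueue []
Visit 2, enqueue [4]
Visit 3, enqueue []
Visit 5, enqueue []
Visit 4, enqueue []

BFS order: [0, 1, 2, 3, 5, 4]


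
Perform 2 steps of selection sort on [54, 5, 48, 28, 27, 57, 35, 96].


Initial: [54, 5, 48, 28, 27, 57, 35, 96]
Step 1: min=5 at 1
  Swap: [5, 54, 48, 28, 27, 57, 35, 96]
Step 2: min=27 at 4
  Swap: [5, 27, 48, 28, 54, 57, 35, 96]

After 2 steps: [5, 27, 48, 28, 54, 57, 35, 96]


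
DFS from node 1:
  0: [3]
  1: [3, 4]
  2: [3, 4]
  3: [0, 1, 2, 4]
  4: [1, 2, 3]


Visit 1, push [4, 3]
Visit 3, push [4, 2, 0]
Visit 0, push []
Visit 2, push [4]
Visit 4, push []

DFS order: [1, 3, 0, 2, 4]


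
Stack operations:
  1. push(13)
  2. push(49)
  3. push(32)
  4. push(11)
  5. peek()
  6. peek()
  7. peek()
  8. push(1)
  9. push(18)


push(13) -> [13]
push(49) -> [13, 49]
push(32) -> [13, 49, 32]
push(11) -> [13, 49, 32, 11]
peek()->11
peek()->11
peek()->11
push(1) -> [13, 49, 32, 11, 1]
push(18) -> [13, 49, 32, 11, 1, 18]

Final stack: [13, 49, 32, 11, 1, 18]


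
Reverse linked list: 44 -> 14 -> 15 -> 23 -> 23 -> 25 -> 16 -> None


Step 1: curr=44, set curr.next=prev(None) | reversed so far: 44
Step 2: curr=14, set curr.next=prev(44) | reversed so far: 14 -> 44
Step 3: curr=15, set curr.next=prev(14) | reversed so far: 15 -> 14 -> 44
Step 4: curr=23, set curr.next=prev(15) | reversed so far: 23 -> 15 -> 14 -> 44
Step 5: curr=23, set curr.next=prev(23) | reversed so far: 23 -> 23 -> 15 -> 14 -> 44
Step 6: curr=25, set curr.next=prev(23) | reversed so far: 25 -> 23 -> 23 -> 15 -> 14 -> 44
Step 7: curr=16, set curr.next=prev(25) | reversed so far: 16 -> 25 -> 23 -> 23 -> 15 -> 14 -> 44

16 -> 25 -> 23 -> 23 -> 15 -> 14 -> 44 -> None


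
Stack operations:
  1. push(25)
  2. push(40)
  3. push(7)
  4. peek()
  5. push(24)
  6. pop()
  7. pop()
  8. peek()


push(25) -> [25]
push(40) -> [25, 40]
push(7) -> [25, 40, 7]
peek()->7
push(24) -> [25, 40, 7, 24]
pop()->24, [25, 40, 7]
pop()->7, [25, 40]
peek()->40

Final stack: [25, 40]


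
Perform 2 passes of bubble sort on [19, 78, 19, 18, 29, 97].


Initial: [19, 78, 19, 18, 29, 97]
Pass 1: [19, 19, 18, 29, 78, 97] (3 swaps)
Pass 2: [19, 18, 19, 29, 78, 97] (1 swaps)

After 2 passes: [19, 18, 19, 29, 78, 97]


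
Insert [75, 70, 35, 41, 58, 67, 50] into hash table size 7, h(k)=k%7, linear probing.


Insert 75: h=5 -> slot 5
Insert 70: h=0 -> slot 0
Insert 35: h=0, 1 probes -> slot 1
Insert 41: h=6 -> slot 6
Insert 58: h=2 -> slot 2
Insert 67: h=4 -> slot 4
Insert 50: h=1, 2 probes -> slot 3

Table: [70, 35, 58, 50, 67, 75, 41]


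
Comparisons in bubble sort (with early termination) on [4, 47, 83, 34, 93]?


Algorithm: bubble sort (with early termination)
Input: [4, 47, 83, 34, 93]
Sorted: [4, 34, 47, 83, 93]

9


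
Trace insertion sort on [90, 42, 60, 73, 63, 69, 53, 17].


Initial: [90, 42, 60, 73, 63, 69, 53, 17]
Insert 42: [42, 90, 60, 73, 63, 69, 53, 17]
Insert 60: [42, 60, 90, 73, 63, 69, 53, 17]
Insert 73: [42, 60, 73, 90, 63, 69, 53, 17]
Insert 63: [42, 60, 63, 73, 90, 69, 53, 17]
Insert 69: [42, 60, 63, 69, 73, 90, 53, 17]
Insert 53: [42, 53, 60, 63, 69, 73, 90, 17]
Insert 17: [17, 42, 53, 60, 63, 69, 73, 90]

Sorted: [17, 42, 53, 60, 63, 69, 73, 90]


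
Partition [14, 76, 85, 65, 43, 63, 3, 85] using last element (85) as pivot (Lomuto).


Pivot: 85
  14 <= 85: advance i (no swap)
  76 <= 85: advance i (no swap)
  85 <= 85: advance i (no swap)
  65 <= 85: advance i (no swap)
  43 <= 85: advance i (no swap)
  63 <= 85: advance i (no swap)
  3 <= 85: advance i (no swap)
Place pivot at 7: [14, 76, 85, 65, 43, 63, 3, 85]

Partitioned: [14, 76, 85, 65, 43, 63, 3, 85]


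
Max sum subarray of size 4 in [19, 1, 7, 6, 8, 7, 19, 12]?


[0:4]: 33
[1:5]: 22
[2:6]: 28
[3:7]: 40
[4:8]: 46

Max: 46 at [4:8]


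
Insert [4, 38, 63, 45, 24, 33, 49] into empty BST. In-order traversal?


Insert 4: root
Insert 38: R from 4
Insert 63: R from 4 -> R from 38
Insert 45: R from 4 -> R from 38 -> L from 63
Insert 24: R from 4 -> L from 38
Insert 33: R from 4 -> L from 38 -> R from 24
Insert 49: R from 4 -> R from 38 -> L from 63 -> R from 45

In-order: [4, 24, 33, 38, 45, 49, 63]


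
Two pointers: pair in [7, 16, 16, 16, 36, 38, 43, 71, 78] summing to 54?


lo=0(7)+hi=8(78)=85
lo=0(7)+hi=7(71)=78
lo=0(7)+hi=6(43)=50
lo=1(16)+hi=6(43)=59
lo=1(16)+hi=5(38)=54

Yes: 16+38=54


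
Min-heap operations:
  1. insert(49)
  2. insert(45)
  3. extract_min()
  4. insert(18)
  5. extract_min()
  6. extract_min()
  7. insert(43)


insert(49) -> [49]
insert(45) -> [45, 49]
extract_min()->45, [49]
insert(18) -> [18, 49]
extract_min()->18, [49]
extract_min()->49, []
insert(43) -> [43]

Final heap: [43]


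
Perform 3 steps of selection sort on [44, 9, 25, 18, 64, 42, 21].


Initial: [44, 9, 25, 18, 64, 42, 21]
Step 1: min=9 at 1
  Swap: [9, 44, 25, 18, 64, 42, 21]
Step 2: min=18 at 3
  Swap: [9, 18, 25, 44, 64, 42, 21]
Step 3: min=21 at 6
  Swap: [9, 18, 21, 44, 64, 42, 25]

After 3 steps: [9, 18, 21, 44, 64, 42, 25]


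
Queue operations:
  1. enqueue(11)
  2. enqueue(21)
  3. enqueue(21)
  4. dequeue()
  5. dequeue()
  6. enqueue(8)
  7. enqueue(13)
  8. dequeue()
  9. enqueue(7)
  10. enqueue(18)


enqueue(11) -> [11]
enqueue(21) -> [11, 21]
enqueue(21) -> [11, 21, 21]
dequeue()->11, [21, 21]
dequeue()->21, [21]
enqueue(8) -> [21, 8]
enqueue(13) -> [21, 8, 13]
dequeue()->21, [8, 13]
enqueue(7) -> [8, 13, 7]
enqueue(18) -> [8, 13, 7, 18]

Final queue: [8, 13, 7, 18]


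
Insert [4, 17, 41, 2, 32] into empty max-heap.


Insert 4: [4]
Insert 17: [17, 4]
Insert 41: [41, 4, 17]
Insert 2: [41, 4, 17, 2]
Insert 32: [41, 32, 17, 2, 4]

Final heap: [41, 32, 17, 2, 4]


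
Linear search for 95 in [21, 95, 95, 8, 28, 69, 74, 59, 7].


i=0: 21!=95
i=1: 95==95 found!

Found at 1, 2 comps


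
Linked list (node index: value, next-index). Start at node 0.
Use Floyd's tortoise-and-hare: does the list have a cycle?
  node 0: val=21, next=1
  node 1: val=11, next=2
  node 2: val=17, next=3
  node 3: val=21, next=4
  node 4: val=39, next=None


Floyd's tortoise (slow, +1) and hare (fast, +2):
  init: slow=0, fast=0
  step 1: slow=1, fast=2
  step 2: slow=2, fast=4
  step 3: fast -> None, no cycle

Cycle: no


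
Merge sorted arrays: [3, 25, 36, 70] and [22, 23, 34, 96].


Take 3 from A
Take 22 from B
Take 23 from B
Take 25 from A
Take 34 from B
Take 36 from A
Take 70 from A

Merged: [3, 22, 23, 25, 34, 36, 70, 96]


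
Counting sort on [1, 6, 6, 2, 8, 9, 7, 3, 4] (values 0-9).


Input: [1, 6, 6, 2, 8, 9, 7, 3, 4]
Counts: [0, 1, 1, 1, 1, 0, 2, 1, 1, 1]

Sorted: [1, 2, 3, 4, 6, 6, 7, 8, 9]


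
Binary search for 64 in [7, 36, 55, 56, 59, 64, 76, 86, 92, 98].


Step 1: lo=0, hi=9, mid=4, val=59
Step 2: lo=5, hi=9, mid=7, val=86
Step 3: lo=5, hi=6, mid=5, val=64

Found at index 5


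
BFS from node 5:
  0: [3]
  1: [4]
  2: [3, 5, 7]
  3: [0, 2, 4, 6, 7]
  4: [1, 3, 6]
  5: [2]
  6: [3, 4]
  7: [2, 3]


Visit 5, enqueue [2]
Visit 2, enqueue [3, 7]
Visit 3, enqueue [0, 4, 6]
Visit 7, enqueue []
Visit 0, enqueue []
Visit 4, enqueue [1]
Visit 6, enqueue []
Visit 1, enqueue []

BFS order: [5, 2, 3, 7, 0, 4, 6, 1]


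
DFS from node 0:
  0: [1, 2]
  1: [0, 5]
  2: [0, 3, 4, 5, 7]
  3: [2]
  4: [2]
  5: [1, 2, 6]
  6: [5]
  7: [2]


Visit 0, push [2, 1]
Visit 1, push [5]
Visit 5, push [6, 2]
Visit 2, push [7, 4, 3]
Visit 3, push []
Visit 4, push []
Visit 7, push []
Visit 6, push []

DFS order: [0, 1, 5, 2, 3, 4, 7, 6]


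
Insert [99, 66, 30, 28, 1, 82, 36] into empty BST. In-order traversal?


Insert 99: root
Insert 66: L from 99
Insert 30: L from 99 -> L from 66
Insert 28: L from 99 -> L from 66 -> L from 30
Insert 1: L from 99 -> L from 66 -> L from 30 -> L from 28
Insert 82: L from 99 -> R from 66
Insert 36: L from 99 -> L from 66 -> R from 30

In-order: [1, 28, 30, 36, 66, 82, 99]


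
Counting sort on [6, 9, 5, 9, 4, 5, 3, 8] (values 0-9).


Input: [6, 9, 5, 9, 4, 5, 3, 8]
Counts: [0, 0, 0, 1, 1, 2, 1, 0, 1, 2]

Sorted: [3, 4, 5, 5, 6, 8, 9, 9]


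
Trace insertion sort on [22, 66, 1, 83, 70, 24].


Initial: [22, 66, 1, 83, 70, 24]
Insert 66: [22, 66, 1, 83, 70, 24]
Insert 1: [1, 22, 66, 83, 70, 24]
Insert 83: [1, 22, 66, 83, 70, 24]
Insert 70: [1, 22, 66, 70, 83, 24]
Insert 24: [1, 22, 24, 66, 70, 83]

Sorted: [1, 22, 24, 66, 70, 83]


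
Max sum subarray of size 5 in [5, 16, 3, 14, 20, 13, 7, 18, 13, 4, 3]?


[0:5]: 58
[1:6]: 66
[2:7]: 57
[3:8]: 72
[4:9]: 71
[5:10]: 55
[6:11]: 45

Max: 72 at [3:8]


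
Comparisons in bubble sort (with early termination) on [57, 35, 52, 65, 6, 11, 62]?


Algorithm: bubble sort (with early termination)
Input: [57, 35, 52, 65, 6, 11, 62]
Sorted: [6, 11, 35, 52, 57, 62, 65]

20


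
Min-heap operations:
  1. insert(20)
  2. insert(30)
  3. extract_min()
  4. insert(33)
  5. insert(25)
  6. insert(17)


insert(20) -> [20]
insert(30) -> [20, 30]
extract_min()->20, [30]
insert(33) -> [30, 33]
insert(25) -> [25, 33, 30]
insert(17) -> [17, 25, 30, 33]

Final heap: [17, 25, 30, 33]


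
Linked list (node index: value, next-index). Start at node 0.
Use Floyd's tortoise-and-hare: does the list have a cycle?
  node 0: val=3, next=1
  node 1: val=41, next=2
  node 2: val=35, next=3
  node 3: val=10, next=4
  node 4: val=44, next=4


Floyd's tortoise (slow, +1) and hare (fast, +2):
  init: slow=0, fast=0
  step 1: slow=1, fast=2
  step 2: slow=2, fast=4
  step 3: slow=3, fast=4
  step 4: slow=4, fast=4
  slow == fast at node 4: cycle detected

Cycle: yes


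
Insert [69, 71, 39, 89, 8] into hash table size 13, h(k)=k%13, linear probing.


Insert 69: h=4 -> slot 4
Insert 71: h=6 -> slot 6
Insert 39: h=0 -> slot 0
Insert 89: h=11 -> slot 11
Insert 8: h=8 -> slot 8

Table: [39, None, None, None, 69, None, 71, None, 8, None, None, 89, None]


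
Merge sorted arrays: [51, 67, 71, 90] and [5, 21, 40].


Take 5 from B
Take 21 from B
Take 40 from B

Merged: [5, 21, 40, 51, 67, 71, 90]


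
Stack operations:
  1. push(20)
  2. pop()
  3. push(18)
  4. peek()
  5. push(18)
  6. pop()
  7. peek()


push(20) -> [20]
pop()->20, []
push(18) -> [18]
peek()->18
push(18) -> [18, 18]
pop()->18, [18]
peek()->18

Final stack: [18]


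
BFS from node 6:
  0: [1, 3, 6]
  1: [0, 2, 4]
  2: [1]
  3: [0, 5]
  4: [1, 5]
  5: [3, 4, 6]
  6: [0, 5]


Visit 6, enqueue [0, 5]
Visit 0, enqueue [1, 3]
Visit 5, enqueue [4]
Visit 1, enqueue [2]
Visit 3, enqueue []
Visit 4, enqueue []
Visit 2, enqueue []

BFS order: [6, 0, 5, 1, 3, 4, 2]


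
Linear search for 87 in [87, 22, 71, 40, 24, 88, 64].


i=0: 87==87 found!

Found at 0, 1 comps


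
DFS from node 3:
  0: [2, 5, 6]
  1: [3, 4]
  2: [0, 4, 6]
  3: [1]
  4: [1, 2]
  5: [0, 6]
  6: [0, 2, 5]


Visit 3, push [1]
Visit 1, push [4]
Visit 4, push [2]
Visit 2, push [6, 0]
Visit 0, push [6, 5]
Visit 5, push [6]
Visit 6, push []

DFS order: [3, 1, 4, 2, 0, 5, 6]


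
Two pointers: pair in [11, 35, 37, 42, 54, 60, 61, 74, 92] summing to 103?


lo=0(11)+hi=8(92)=103

Yes: 11+92=103


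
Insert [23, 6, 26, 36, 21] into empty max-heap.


Insert 23: [23]
Insert 6: [23, 6]
Insert 26: [26, 6, 23]
Insert 36: [36, 26, 23, 6]
Insert 21: [36, 26, 23, 6, 21]

Final heap: [36, 26, 23, 6, 21]


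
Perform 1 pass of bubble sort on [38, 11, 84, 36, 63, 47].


Initial: [38, 11, 84, 36, 63, 47]
Pass 1: [11, 38, 36, 63, 47, 84] (4 swaps)

After 1 pass: [11, 38, 36, 63, 47, 84]


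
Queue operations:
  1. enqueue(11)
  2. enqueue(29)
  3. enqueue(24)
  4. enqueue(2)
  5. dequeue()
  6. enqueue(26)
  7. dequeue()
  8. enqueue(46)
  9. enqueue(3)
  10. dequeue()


enqueue(11) -> [11]
enqueue(29) -> [11, 29]
enqueue(24) -> [11, 29, 24]
enqueue(2) -> [11, 29, 24, 2]
dequeue()->11, [29, 24, 2]
enqueue(26) -> [29, 24, 2, 26]
dequeue()->29, [24, 2, 26]
enqueue(46) -> [24, 2, 26, 46]
enqueue(3) -> [24, 2, 26, 46, 3]
dequeue()->24, [2, 26, 46, 3]

Final queue: [2, 26, 46, 3]
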